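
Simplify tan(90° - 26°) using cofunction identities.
tan(90° - 26°) = cot(26°)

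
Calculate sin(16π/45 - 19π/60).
sin(16π/45 - 19π/60) = sin 16π/45 cos 19π/60 - cos 16π/45 sin 19π/60 = 0.1219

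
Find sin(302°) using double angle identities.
sin(302°) = 2 sin 151° cos 151° = -0.848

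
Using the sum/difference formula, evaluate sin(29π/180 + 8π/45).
sin(29π/180 + 8π/45) = sin 29π/180 cos 8π/45 + cos 29π/180 sin 8π/45 = 0.8746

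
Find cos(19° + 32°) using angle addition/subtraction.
cos(19° + 32°) = cos 19° cos 32° - sin 19° sin 32° = 0.6293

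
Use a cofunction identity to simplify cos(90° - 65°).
cos(90° - 65°) = sin(65°)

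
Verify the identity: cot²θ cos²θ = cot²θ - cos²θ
RHS = cos²θ/sin²θ - cos²θ = cos²θ(1/sin²θ - 1) = cos²θ · (1 - sin²θ)/sin²θ = cos²θ · cos²θ/sin²θ = cos²θ · cot²θ = LHS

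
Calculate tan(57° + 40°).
tan(57° + 40°) = (tan 57° + tan 40°)/(1 - tan 57° tan 40°) = -8.144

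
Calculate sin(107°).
sin(107°) = 0.9563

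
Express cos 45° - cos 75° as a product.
cos 45° - cos 75° = -2 sin(60°) sin(-15°)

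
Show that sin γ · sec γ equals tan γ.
LHS = sin γ · (1/cos γ) = sin γ/cos γ = tan γ = RHS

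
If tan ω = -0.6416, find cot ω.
cot ω = 1/tan ω = -1.559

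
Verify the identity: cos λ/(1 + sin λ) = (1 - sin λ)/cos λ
RHS = (1 - sin λ)(1 + sin λ) / (cos λ(1 + sin λ)) = (1 - sin²λ) / (cos λ(1 + sin λ)) = cos²λ / (cos λ(1 + sin λ)) = cos λ/(1 + sin λ) = LHS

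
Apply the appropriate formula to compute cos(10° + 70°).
cos(10° + 70°) = cos 10° cos 70° - sin 10° sin 70° = 0.1736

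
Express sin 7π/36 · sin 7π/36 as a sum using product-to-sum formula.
sin 7π/36 sin 7π/36 = (1/2)[cos(7π/36-7π/36) - cos(7π/36+7π/36)]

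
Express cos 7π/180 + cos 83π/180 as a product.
cos 7π/180 + cos 83π/180 = 2 cos(π/4) cos(-19π/90)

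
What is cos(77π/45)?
cos(77π/45) = 0.6157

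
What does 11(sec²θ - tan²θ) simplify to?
11(sec²θ - tan²θ) = 11 (using Pythagorean identity)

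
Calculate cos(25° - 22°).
cos(25° - 22°) = cos 25° cos 22° + sin 25° sin 22° = 0.9986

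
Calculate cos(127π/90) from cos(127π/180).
cos(127π/90) = 1 - 2sin²127π/180 = -0.2756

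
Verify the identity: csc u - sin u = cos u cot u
LHS = 1/sin u - sin u = (1 - sin²u)/sin u = cos²u/sin u = cos u · (cos u/sin u) = cos u cot u = RHS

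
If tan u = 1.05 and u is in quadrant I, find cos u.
cos u = 0.6897 (using tan²u + 1 = sec²u)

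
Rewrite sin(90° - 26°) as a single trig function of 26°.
sin(90° - 26°) = cos(26°)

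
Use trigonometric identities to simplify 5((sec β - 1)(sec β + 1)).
5((sec β - 1)(sec β + 1)) = 5(tan²β) (using Diff. of squares)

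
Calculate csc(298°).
csc(298°) = -1.133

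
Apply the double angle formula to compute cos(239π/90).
cos(239π/90) = 2cos²239π/180 - 1 = -0.4695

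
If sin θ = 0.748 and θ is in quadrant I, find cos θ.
cos θ = 0.6637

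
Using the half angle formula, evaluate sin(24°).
sin(24°) = √((1 - cos 48°)/2) = 0.4067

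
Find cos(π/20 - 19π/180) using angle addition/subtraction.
cos(π/20 - 19π/180) = cos π/20 cos 19π/180 + sin π/20 sin 19π/180 = 0.9848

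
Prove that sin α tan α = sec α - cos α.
RHS = 1/cos α - cos α = (1 - cos²α)/cos α = sin²α/cos α = sin α · (sin α/cos α) = sin α tan α = LHS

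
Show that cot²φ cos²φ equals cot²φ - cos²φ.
RHS = cos²φ/sin²φ - cos²φ = cos²φ(1/sin²φ - 1) = cos²φ · (1 - sin²φ)/sin²φ = cos²φ · cos²φ/sin²φ = cos²φ · cot²φ = LHS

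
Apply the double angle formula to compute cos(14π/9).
cos(14π/9) = 2cos²7π/9 - 1 = 0.1736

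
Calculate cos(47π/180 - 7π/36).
cos(47π/180 - 7π/36) = cos 47π/180 cos 7π/36 + sin 47π/180 sin 7π/36 = 0.9781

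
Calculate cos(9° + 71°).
cos(9° + 71°) = cos 9° cos 71° - sin 9° sin 71° = 0.1736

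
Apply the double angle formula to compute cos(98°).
cos(98°) = 1 - 2sin²49° = -0.1392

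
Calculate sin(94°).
sin(94°) = 0.9976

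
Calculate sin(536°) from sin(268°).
sin(536°) = 2 sin 268° cos 268° = 0.06976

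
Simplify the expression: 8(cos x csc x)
8(cos x csc x) = 8(cot x) (using Reciprocal + quotient)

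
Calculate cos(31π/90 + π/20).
cos(31π/90 + π/20) = cos 31π/90 cos π/20 - sin 31π/90 sin π/20 = 0.3256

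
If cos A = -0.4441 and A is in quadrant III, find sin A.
sin A = -0.896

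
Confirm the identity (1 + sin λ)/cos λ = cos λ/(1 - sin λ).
LHS = (1 + sin λ)(1 - sin λ) / (cos λ(1 - sin λ)) = (1 - sin²λ) / (cos λ(1 - sin λ)) = cos²λ / (cos λ(1 - sin λ)) = cos λ/(1 - sin λ) = RHS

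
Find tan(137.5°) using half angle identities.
tan(137.5°) = sin 275° / (1 + cos 275°) = -0.9163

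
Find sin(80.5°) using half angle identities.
sin(80.5°) = √((1 - cos 161°)/2) = 0.9863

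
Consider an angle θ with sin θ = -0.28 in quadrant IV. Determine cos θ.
cos θ = √(1 - sin²θ) = 0.96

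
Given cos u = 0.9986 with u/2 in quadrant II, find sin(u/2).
sin(u/2) = ±√((1 - cos u)/2); positive since u/2 ∈ QII, so sin(u/2) = 0.02646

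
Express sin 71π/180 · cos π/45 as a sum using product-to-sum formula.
sin 71π/180 cos π/45 = (1/2)[sin(71π/180+π/45) + sin(71π/180-π/45)]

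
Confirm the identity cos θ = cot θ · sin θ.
RHS = (cos θ/sin θ) · sin θ = cos θ = LHS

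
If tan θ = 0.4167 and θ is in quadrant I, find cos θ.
cos θ = 0.9231 (using tan²θ + 1 = sec²θ)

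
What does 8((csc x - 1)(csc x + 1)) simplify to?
8((csc x - 1)(csc x + 1)) = 8(cot²x) (using Diff. of squares)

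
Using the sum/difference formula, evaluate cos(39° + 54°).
cos(39° + 54°) = cos 39° cos 54° - sin 39° sin 54° = -0.05234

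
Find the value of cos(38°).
cos(38°) = 0.788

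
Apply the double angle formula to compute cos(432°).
cos(432°) = cos²216° - sin²216° = 0.309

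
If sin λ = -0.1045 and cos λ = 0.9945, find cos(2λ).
cos(2λ) = cos²λ - sin²λ = 0.9781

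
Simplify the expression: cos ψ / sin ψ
cos ψ / sin ψ = cot ψ (using Quotient identity)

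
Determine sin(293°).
sin(293°) = -0.9205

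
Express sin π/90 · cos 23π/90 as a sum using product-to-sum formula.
sin π/90 cos 23π/90 = (1/2)[sin(π/90+23π/90) + sin(π/90-23π/90)]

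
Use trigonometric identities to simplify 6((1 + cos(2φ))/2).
6((1 + cos(2φ))/2) = 6(cos²φ) (using Power reduction)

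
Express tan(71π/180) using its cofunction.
tan(71π/180) = cot(π/2 - 71π/180) = cot(19π/180)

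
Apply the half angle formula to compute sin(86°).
sin(86°) = √((1 - cos 172°)/2) = 0.9976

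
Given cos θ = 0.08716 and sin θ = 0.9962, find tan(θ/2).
tan(θ/2) = sin θ / (1 + cos θ) = 0.9163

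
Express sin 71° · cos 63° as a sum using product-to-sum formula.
sin 71° cos 63° = (1/2)[sin(71°+63°) + sin(71°-63°)]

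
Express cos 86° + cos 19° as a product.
cos 86° + cos 19° = 2 cos(52.5°) cos(33.5°)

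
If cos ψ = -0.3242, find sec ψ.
sec ψ = 1/cos ψ = -3.085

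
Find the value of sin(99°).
sin(99°) = 0.9877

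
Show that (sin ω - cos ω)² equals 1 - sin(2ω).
LHS = sin²ω - 2 sin ω cos ω + cos²ω = (sin²ω + cos²ω) - 2 sin ω cos ω = 1 - sin(2ω) = RHS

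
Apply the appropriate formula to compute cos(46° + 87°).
cos(46° + 87°) = cos 46° cos 87° - sin 46° sin 87° = -0.682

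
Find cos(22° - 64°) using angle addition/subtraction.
cos(22° - 64°) = cos 22° cos 64° + sin 22° sin 64° = 0.7431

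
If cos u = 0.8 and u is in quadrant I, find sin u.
sin u = 0.6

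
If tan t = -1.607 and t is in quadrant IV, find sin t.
sin t = -0.849 (using tan²t + 1 = sec²t)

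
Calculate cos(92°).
cos(92°) = -0.0349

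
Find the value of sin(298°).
sin(298°) = -0.8829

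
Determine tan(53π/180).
tan(53π/180) = 1.327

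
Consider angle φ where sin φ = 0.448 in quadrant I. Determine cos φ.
cos φ = √(1 - sin²φ) = 0.894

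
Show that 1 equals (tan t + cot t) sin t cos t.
RHS = (sin t/cos t + cos t/sin t) sin t cos t = ((sin²t + cos²t)/(sin t cos t)) · sin t cos t = sin²t + cos²t = 1 = LHS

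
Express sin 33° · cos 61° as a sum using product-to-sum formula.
sin 33° cos 61° = (1/2)[sin(33°+61°) + sin(33°-61°)]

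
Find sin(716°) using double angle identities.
sin(716°) = 2 sin 358° cos 358° = -0.06976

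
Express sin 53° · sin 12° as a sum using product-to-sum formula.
sin 53° sin 12° = (1/2)[cos(53°-12°) - cos(53°+12°)]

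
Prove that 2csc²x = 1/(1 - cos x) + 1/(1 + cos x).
RHS = [(1 + cos x) + (1 - cos x)] / [(1 - cos x)(1 + cos x)] = 2/(1 - cos²x) = 2/sin²x = 2csc²x = LHS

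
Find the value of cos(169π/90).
cos(169π/90) = 0.9272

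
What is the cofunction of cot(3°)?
cot(3°) = tan(90° - 3°) = tan(87°)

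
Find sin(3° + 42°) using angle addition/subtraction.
sin(3° + 42°) = sin 3° cos 42° + cos 3° sin 42° = √2/2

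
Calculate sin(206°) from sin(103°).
sin(206°) = 2 sin 103° cos 103° = -0.4384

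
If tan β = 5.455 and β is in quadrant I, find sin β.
sin β = 0.9836 (using tan²β + 1 = sec²β)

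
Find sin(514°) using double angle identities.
sin(514°) = 2 sin 257° cos 257° = 0.4384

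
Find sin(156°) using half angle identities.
sin(156°) = √((1 - cos 312°)/2) = 0.4067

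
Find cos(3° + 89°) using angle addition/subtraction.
cos(3° + 89°) = cos 3° cos 89° - sin 3° sin 89° = -0.0349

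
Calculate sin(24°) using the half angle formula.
sin(24°) = √((1 - cos 48°)/2) = 0.4067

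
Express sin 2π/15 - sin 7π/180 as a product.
sin 2π/15 - sin 7π/180 = 2 cos(31π/360) sin(17π/360)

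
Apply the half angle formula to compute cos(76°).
cos(76°) = √((1 + cos 152°)/2) = 0.2419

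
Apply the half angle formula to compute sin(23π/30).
sin(23π/30) = √((1 - cos 23π/15)/2) = 0.6691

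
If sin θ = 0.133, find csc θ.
csc θ = 1/sin θ = 7.519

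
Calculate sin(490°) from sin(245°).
sin(490°) = 2 sin 245° cos 245° = 0.766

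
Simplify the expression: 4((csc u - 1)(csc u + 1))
4((csc u - 1)(csc u + 1)) = 4(cot²u) (using Diff. of squares)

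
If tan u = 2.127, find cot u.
cot u = 1/tan u = 0.4701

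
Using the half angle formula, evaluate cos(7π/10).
cos(7π/10) = -√((1 + cos 7π/5)/2) = -0.5878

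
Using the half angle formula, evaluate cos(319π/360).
cos(319π/360) = -√((1 + cos 319π/180)/2) = -0.9367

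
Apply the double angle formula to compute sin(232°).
sin(232°) = 2 sin 116° cos 116° = -0.788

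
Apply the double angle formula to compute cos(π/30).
cos(π/30) = 2cos²π/60 - 1 = 0.9945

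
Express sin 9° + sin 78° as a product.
sin 9° + sin 78° = 2 sin(43.5°) cos(-34.5°)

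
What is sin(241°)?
sin(241°) = -0.8746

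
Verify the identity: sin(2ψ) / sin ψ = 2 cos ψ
LHS = 2 sin ψ cos ψ / sin ψ = 2 cos ψ = RHS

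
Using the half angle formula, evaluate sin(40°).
sin(40°) = √((1 - cos 80°)/2) = 0.6428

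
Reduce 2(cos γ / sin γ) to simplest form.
2(cos γ / sin γ) = 2(cot γ) (using Quotient identity)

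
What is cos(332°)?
cos(332°) = 0.8829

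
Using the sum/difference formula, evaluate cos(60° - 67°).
cos(60° - 67°) = cos 60° cos 67° + sin 60° sin 67° = 0.9925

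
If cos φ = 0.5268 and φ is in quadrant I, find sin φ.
sin φ = 0.85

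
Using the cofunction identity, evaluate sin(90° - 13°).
sin(90° - 13°) = cos(13°) = 0.9744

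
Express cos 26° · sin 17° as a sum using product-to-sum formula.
cos 26° sin 17° = (1/2)[sin(26°+17°) - sin(26°-17°)]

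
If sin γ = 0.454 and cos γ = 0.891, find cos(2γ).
cos(2γ) = cos²γ - sin²γ = 0.5878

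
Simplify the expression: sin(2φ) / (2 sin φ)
sin(2φ) / (2 sin φ) = cos φ (using Double angle)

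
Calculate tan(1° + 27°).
tan(1° + 27°) = (tan 1° + tan 27°)/(1 - tan 1° tan 27°) = 0.5317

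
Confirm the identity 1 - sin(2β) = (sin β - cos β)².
RHS = sin²β - 2 sin β cos β + cos²β = (sin²β + cos²β) - 2 sin β cos β = 1 - sin(2β) = LHS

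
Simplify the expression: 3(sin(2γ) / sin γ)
3(sin(2γ) / sin γ) = 3(2 cos γ) (using Double angle)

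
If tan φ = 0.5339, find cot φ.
cot φ = 1/tan φ = 1.873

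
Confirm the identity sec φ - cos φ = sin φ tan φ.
LHS = 1/cos φ - cos φ = (1 - cos²φ)/cos φ = sin²φ/cos φ = sin φ · (sin φ/cos φ) = sin φ tan φ = RHS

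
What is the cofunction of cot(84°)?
cot(84°) = tan(90° - 84°) = tan(6°)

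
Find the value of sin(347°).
sin(347°) = -0.225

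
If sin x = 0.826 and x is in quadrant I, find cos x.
cos x = 0.5637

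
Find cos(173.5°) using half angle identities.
cos(173.5°) = -√((1 + cos 347°)/2) = -0.9936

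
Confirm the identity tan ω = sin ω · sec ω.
RHS = sin ω · (1/cos ω) = sin ω/cos ω = tan ω = LHS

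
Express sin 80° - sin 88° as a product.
sin 80° - sin 88° = 2 cos(84°) sin(-4°)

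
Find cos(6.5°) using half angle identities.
cos(6.5°) = √((1 + cos 13°)/2) = 0.9936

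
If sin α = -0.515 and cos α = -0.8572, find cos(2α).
cos(2α) = cos²α - sin²α = 0.4696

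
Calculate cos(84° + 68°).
cos(84° + 68°) = cos 84° cos 68° - sin 84° sin 68° = -0.8829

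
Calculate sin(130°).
sin(130°) = 0.766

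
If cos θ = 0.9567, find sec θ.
sec θ = 1/cos θ = 1.045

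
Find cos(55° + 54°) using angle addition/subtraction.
cos(55° + 54°) = cos 55° cos 54° - sin 55° sin 54° = -0.3256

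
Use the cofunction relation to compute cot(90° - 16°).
cot(90° - 16°) = tan(16°) = 0.2867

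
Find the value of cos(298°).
cos(298°) = 0.4695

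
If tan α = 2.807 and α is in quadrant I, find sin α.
sin α = 0.942 (using tan²α + 1 = sec²α)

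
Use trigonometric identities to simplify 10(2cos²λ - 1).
10(2cos²λ - 1) = 10(cos(2λ)) (using Double angle)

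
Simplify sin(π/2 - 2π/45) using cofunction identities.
sin(π/2 - 2π/45) = cos(2π/45)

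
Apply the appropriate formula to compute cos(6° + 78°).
cos(6° + 78°) = cos 6° cos 78° - sin 6° sin 78° = 0.1045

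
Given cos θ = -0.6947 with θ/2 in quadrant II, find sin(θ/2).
sin(θ/2) = ±√((1 - cos θ)/2); positive since θ/2 ∈ QII, so sin(θ/2) = 0.9205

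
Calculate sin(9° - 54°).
sin(9° - 54°) = sin 9° cos 54° - cos 9° sin 54° = -√2/2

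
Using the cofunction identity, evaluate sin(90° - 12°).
sin(90° - 12°) = cos(12°) = 0.9781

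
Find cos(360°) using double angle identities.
cos(360°) = cos²180° - sin²180° = 1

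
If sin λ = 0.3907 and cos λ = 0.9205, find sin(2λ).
sin(2λ) = 2 sin λ cos λ = 0.7193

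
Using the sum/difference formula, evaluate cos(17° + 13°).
cos(17° + 13°) = cos 17° cos 13° - sin 17° sin 13° = √3/2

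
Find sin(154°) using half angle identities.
sin(154°) = √((1 - cos 308°)/2) = 0.4384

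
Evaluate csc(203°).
csc(203°) = -2.559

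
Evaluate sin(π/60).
sin(π/60) = 0.05234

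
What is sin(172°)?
sin(172°) = 0.1392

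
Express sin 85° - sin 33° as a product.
sin 85° - sin 33° = 2 cos(59°) sin(26°)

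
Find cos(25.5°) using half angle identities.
cos(25.5°) = √((1 + cos 51°)/2) = 0.9026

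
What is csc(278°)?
csc(278°) = -1.01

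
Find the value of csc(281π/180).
csc(281π/180) = -1.019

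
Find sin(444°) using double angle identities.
sin(444°) = 2 sin 222° cos 222° = 0.9945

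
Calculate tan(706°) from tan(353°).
tan(706°) = 2 tan 353° / (1 - tan²353°) = -0.2493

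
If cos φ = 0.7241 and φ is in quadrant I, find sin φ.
sin φ = 0.6897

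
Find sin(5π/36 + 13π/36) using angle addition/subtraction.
sin(5π/36 + 13π/36) = sin 5π/36 cos 13π/36 + cos 5π/36 sin 13π/36 = 1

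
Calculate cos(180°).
cos(180°) = -1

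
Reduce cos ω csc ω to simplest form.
cos ω csc ω = cot ω (using Reciprocal + quotient)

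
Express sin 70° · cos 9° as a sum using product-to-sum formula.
sin 70° cos 9° = (1/2)[sin(70°+9°) + sin(70°-9°)]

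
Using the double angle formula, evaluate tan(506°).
tan(506°) = 2 tan 253° / (1 - tan²253°) = -0.6745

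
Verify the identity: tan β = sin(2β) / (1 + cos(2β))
RHS = 2 sin β cos β / (2cos²β) = sin β/cos β = tan β = LHS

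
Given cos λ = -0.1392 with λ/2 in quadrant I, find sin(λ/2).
sin(λ/2) = ±√((1 - cos λ)/2); positive since λ/2 ∈ QI, so sin(λ/2) = 0.7547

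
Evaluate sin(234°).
sin(234°) = -0.809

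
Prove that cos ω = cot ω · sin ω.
RHS = (cos ω/sin ω) · sin ω = cos ω = LHS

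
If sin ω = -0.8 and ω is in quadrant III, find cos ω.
cos ω = -0.6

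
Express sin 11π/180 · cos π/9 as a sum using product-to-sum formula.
sin 11π/180 cos π/9 = (1/2)[sin(11π/180+π/9) + sin(11π/180-π/9)]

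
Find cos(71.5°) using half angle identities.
cos(71.5°) = √((1 + cos 143°)/2) = 0.3173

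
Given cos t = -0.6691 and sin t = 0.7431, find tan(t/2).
tan(t/2) = sin t / (1 + cos t) = 2.246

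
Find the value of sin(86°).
sin(86°) = 0.9976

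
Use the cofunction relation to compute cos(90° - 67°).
cos(90° - 67°) = sin(67°) = 0.9205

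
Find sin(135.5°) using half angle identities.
sin(135.5°) = √((1 - cos 271°)/2) = 0.7009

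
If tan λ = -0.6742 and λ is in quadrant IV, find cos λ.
cos λ = 0.8292 (using tan²λ + 1 = sec²λ)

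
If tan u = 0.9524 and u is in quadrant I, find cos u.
cos u = 0.7241 (using tan²u + 1 = sec²u)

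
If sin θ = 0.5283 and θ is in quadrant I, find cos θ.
cos θ = 0.8491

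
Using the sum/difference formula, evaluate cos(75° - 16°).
cos(75° - 16°) = cos 75° cos 16° + sin 75° sin 16° = 0.515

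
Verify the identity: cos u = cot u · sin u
RHS = (cos u/sin u) · sin u = cos u = LHS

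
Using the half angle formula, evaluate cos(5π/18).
cos(5π/18) = √((1 + cos 5π/9)/2) = 0.6428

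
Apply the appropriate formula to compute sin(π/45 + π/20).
sin(π/45 + π/20) = sin π/45 cos π/20 + cos π/45 sin π/20 = 0.225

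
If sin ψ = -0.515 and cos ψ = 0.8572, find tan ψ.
tan ψ = sin ψ / cos ψ = -0.6008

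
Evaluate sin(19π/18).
sin(19π/18) = -0.1736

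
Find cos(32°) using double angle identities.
cos(32°) = cos²16° - sin²16° = 0.848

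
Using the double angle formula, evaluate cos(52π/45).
cos(52π/45) = cos²26π/45 - sin²26π/45 = -0.8829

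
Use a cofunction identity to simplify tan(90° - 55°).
tan(90° - 55°) = cot(55°)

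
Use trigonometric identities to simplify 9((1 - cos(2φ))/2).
9((1 - cos(2φ))/2) = 9(sin²φ) (using Power reduction)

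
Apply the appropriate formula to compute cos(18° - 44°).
cos(18° - 44°) = cos 18° cos 44° + sin 18° sin 44° = 0.8988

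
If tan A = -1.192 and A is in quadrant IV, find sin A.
sin A = -0.7661 (using tan²A + 1 = sec²A)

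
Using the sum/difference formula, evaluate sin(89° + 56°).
sin(89° + 56°) = sin 89° cos 56° + cos 89° sin 56° = 0.5736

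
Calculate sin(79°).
sin(79°) = 0.9816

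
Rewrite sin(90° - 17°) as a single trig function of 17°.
sin(90° - 17°) = cos(17°)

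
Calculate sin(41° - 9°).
sin(41° - 9°) = sin 41° cos 9° - cos 41° sin 9° = 0.5299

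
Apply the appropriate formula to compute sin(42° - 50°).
sin(42° - 50°) = sin 42° cos 50° - cos 42° sin 50° = -0.1392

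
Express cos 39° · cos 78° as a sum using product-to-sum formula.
cos 39° cos 78° = (1/2)[cos(39°-78°) + cos(39°+78°)]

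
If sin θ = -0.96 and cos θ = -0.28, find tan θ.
tan θ = sin θ / cos θ = 3.429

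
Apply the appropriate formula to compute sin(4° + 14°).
sin(4° + 14°) = sin 4° cos 14° + cos 4° sin 14° = 0.309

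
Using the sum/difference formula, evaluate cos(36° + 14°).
cos(36° + 14°) = cos 36° cos 14° - sin 36° sin 14° = 0.6428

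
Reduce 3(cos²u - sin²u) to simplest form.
3(cos²u - sin²u) = 3(cos(2u)) (using Double angle)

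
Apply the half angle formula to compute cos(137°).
cos(137°) = -√((1 + cos 274°)/2) = -0.7314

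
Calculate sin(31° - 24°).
sin(31° - 24°) = sin 31° cos 24° - cos 31° sin 24° = 0.1219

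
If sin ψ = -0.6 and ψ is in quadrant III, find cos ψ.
cos ψ = -0.8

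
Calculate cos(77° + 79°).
cos(77° + 79°) = cos 77° cos 79° - sin 77° sin 79° = -0.9135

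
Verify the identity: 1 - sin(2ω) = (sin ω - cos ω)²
RHS = sin²ω - 2 sin ω cos ω + cos²ω = (sin²ω + cos²ω) - 2 sin ω cos ω = 1 - sin(2ω) = LHS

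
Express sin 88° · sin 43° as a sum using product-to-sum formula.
sin 88° sin 43° = (1/2)[cos(88°-43°) - cos(88°+43°)]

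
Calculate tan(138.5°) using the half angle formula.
tan(138.5°) = sin 277° / (1 + cos 277°) = -0.8847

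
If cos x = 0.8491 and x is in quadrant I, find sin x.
sin x = 0.5282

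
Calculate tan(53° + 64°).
tan(53° + 64°) = (tan 53° + tan 64°)/(1 - tan 53° tan 64°) = -1.963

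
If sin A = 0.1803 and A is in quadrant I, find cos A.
cos A = 0.9836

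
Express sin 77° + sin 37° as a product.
sin 77° + sin 37° = 2 sin(57°) cos(20°)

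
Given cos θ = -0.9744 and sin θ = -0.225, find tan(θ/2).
tan(θ/2) = sin θ / (1 + cos θ) = -8.789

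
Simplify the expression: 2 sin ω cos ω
2 sin ω cos ω = sin(2ω) (using Double angle)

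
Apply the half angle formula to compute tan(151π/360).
tan(151π/360) = sin 151π/180 / (1 + cos 151π/180) = 3.867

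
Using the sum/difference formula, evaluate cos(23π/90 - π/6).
cos(23π/90 - π/6) = cos 23π/90 cos π/6 + sin 23π/90 sin π/6 = 0.9613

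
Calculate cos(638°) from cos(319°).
cos(638°) = cos²319° - sin²319° = 0.1392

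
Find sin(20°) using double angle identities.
sin(20°) = 2 sin 10° cos 10° = 0.342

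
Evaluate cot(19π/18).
cot(19π/18) = 5.671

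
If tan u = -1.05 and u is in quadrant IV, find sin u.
sin u = -0.7241 (using tan²u + 1 = sec²u)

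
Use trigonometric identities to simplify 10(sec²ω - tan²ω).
10(sec²ω - tan²ω) = 10 (using Pythagorean identity)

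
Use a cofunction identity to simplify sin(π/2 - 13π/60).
sin(π/2 - 13π/60) = cos(13π/60)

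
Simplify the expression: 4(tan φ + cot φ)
4(tan φ + cot φ) = 4(sec φ csc φ) (using Quotient identities)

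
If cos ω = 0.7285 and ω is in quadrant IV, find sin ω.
sin ω = -0.685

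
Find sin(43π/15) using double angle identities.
sin(43π/15) = 2 sin 43π/30 cos 43π/30 = 0.4067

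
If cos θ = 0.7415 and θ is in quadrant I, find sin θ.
sin θ = 0.671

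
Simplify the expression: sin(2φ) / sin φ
sin(2φ) / sin φ = 2 cos φ (using Double angle)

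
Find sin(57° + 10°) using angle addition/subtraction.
sin(57° + 10°) = sin 57° cos 10° + cos 57° sin 10° = 0.9205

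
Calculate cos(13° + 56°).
cos(13° + 56°) = cos 13° cos 56° - sin 13° sin 56° = 0.3584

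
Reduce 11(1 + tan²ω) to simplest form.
11(1 + tan²ω) = 11(sec²ω) (using Pythagorean identity)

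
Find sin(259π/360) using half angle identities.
sin(259π/360) = √((1 - cos 259π/180)/2) = 0.7716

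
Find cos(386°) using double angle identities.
cos(386°) = cos²193° - sin²193° = 0.8988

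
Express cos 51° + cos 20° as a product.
cos 51° + cos 20° = 2 cos(35.5°) cos(15.5°)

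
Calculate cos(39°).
cos(39°) = 0.7771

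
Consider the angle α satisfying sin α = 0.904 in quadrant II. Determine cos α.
cos α = ±√(1 - sin²α) = -0.4275 (negative in QII)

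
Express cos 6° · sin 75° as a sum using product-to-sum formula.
cos 6° sin 75° = (1/2)[sin(6°+75°) - sin(6°-75°)]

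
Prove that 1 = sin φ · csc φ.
RHS = sin φ · (1/sin φ) = 1 = LHS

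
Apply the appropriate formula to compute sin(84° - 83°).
sin(84° - 83°) = sin 84° cos 83° - cos 84° sin 83° = 0.01745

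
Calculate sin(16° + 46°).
sin(16° + 46°) = sin 16° cos 46° + cos 16° sin 46° = 0.8829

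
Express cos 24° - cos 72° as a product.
cos 24° - cos 72° = -2 sin(48°) sin(-24°)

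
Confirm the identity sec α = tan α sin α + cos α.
RHS = sin²α/cos α + cos α = (sin²α + cos²α)/cos α = 1/cos α = sec α = LHS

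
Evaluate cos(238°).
cos(238°) = -0.5299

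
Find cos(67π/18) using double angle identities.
cos(67π/18) = cos²67π/36 - sin²67π/36 = 0.6428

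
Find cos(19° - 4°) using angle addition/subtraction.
cos(19° - 4°) = cos 19° cos 4° + sin 19° sin 4° = (√6+√2)/4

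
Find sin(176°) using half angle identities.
sin(176°) = √((1 - cos 352°)/2) = 0.06976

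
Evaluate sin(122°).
sin(122°) = 0.848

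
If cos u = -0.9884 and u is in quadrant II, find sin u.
sin u = 0.1519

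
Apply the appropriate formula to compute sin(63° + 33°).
sin(63° + 33°) = sin 63° cos 33° + cos 63° sin 33° = 0.9945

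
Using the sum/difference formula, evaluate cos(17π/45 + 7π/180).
cos(17π/45 + 7π/180) = cos 17π/45 cos 7π/180 - sin 17π/45 sin 7π/180 = (√6-√2)/4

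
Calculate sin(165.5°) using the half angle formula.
sin(165.5°) = √((1 - cos 331°)/2) = 0.2504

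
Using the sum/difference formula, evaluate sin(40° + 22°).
sin(40° + 22°) = sin 40° cos 22° + cos 40° sin 22° = 0.8829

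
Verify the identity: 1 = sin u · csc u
RHS = sin u · (1/sin u) = 1 = LHS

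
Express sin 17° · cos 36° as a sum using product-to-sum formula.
sin 17° cos 36° = (1/2)[sin(17°+36°) + sin(17°-36°)]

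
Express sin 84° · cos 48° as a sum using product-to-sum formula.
sin 84° cos 48° = (1/2)[sin(84°+48°) + sin(84°-48°)]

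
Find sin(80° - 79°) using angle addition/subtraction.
sin(80° - 79°) = sin 80° cos 79° - cos 80° sin 79° = 0.01745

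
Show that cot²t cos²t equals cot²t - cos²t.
RHS = cos²t/sin²t - cos²t = cos²t(1/sin²t - 1) = cos²t · (1 - sin²t)/sin²t = cos²t · cos²t/sin²t = cos²t · cot²t = LHS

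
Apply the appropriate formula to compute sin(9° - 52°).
sin(9° - 52°) = sin 9° cos 52° - cos 9° sin 52° = -0.682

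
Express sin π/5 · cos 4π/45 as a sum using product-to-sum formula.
sin π/5 cos 4π/45 = (1/2)[sin(π/5+4π/45) + sin(π/5-4π/45)]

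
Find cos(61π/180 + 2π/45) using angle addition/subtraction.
cos(61π/180 + 2π/45) = cos 61π/180 cos 2π/45 - sin 61π/180 sin 2π/45 = 0.3584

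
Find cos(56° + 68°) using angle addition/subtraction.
cos(56° + 68°) = cos 56° cos 68° - sin 56° sin 68° = -0.5592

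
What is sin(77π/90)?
sin(77π/90) = 0.4384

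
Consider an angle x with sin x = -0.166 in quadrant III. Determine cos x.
cos x = ±√(1 - sin²x) = -0.9861 (negative in QIII)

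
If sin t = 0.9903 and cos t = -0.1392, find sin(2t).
sin(2t) = 2 sin t cos t = -0.2757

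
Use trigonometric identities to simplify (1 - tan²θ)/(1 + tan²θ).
(1 - tan²θ)/(1 + tan²θ) = cos(2θ) (using Double angle)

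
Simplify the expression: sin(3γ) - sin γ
sin(3γ) - sin γ = 2 cos(2γ) sin γ (using Sum-to-product)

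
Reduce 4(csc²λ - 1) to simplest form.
4(csc²λ - 1) = 4(cot²λ) (using Pythagorean identity)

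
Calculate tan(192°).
tan(192°) = 0.2126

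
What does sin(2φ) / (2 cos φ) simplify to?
sin(2φ) / (2 cos φ) = sin φ (using Double angle)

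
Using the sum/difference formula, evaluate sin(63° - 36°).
sin(63° - 36°) = sin 63° cos 36° - cos 63° sin 36° = 0.454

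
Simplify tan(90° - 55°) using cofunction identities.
tan(90° - 55°) = cot(55°)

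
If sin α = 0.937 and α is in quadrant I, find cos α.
cos α = 0.3493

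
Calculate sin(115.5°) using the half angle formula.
sin(115.5°) = √((1 - cos 231°)/2) = 0.9026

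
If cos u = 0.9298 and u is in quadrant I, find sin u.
sin u = 0.3681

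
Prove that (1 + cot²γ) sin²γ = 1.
LHS = csc²γ · sin²γ = (1/sin²γ) · sin²γ = 1 = RHS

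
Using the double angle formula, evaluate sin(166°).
sin(166°) = 2 sin 83° cos 83° = 0.2419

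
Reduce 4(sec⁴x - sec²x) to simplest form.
4(sec⁴x - sec²x) = 4(tan⁴x + tan²x) (using Pythagorean)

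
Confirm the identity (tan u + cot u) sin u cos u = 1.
LHS = (sin u/cos u + cos u/sin u) sin u cos u = ((sin²u + cos²u)/(sin u cos u)) · sin u cos u = sin²u + cos²u = 1 = RHS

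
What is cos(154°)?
cos(154°) = -0.8988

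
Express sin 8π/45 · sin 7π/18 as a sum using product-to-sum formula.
sin 8π/45 sin 7π/18 = (1/2)[cos(8π/45-7π/18) - cos(8π/45+7π/18)]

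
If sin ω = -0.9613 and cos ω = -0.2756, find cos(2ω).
cos(2ω) = cos²ω - sin²ω = -0.8481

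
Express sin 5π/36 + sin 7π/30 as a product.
sin 5π/36 + sin 7π/30 = 2 sin(67π/360) cos(-17π/360)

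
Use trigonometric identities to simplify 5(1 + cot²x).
5(1 + cot²x) = 5(csc²x) (using Pythagorean identity)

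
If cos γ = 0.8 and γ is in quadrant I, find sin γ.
sin γ = 0.6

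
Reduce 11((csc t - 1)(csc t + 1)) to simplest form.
11((csc t - 1)(csc t + 1)) = 11(cot²t) (using Diff. of squares)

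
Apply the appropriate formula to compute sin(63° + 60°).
sin(63° + 60°) = sin 63° cos 60° + cos 63° sin 60° = 0.8387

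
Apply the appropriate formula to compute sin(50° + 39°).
sin(50° + 39°) = sin 50° cos 39° + cos 50° sin 39° = 0.9998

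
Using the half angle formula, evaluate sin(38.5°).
sin(38.5°) = √((1 - cos 77°)/2) = 0.6225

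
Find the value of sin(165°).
sin(165°) = (√6-√2)/4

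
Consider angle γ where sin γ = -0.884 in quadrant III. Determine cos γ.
cos γ = ±√(1 - sin²γ) = -0.4675 (negative in QIII)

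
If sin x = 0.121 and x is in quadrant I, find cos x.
cos x = 0.9927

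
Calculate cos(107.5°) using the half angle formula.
cos(107.5°) = -√((1 + cos 215°)/2) = -0.3007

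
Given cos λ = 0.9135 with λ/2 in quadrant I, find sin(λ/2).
sin(λ/2) = ±√((1 - cos λ)/2); positive since λ/2 ∈ QI, so sin(λ/2) = 0.208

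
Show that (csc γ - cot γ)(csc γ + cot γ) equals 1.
LHS = csc²γ - cot²γ = (1 + cot²γ) - cot²γ = 1 = RHS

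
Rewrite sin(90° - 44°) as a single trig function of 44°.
sin(90° - 44°) = cos(44°)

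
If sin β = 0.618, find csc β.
csc β = 1/sin β = 1.618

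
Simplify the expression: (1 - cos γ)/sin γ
(1 - cos γ)/sin γ = tan(γ/2) (using Half angle)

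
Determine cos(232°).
cos(232°) = -0.6157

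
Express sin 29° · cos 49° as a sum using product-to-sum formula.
sin 29° cos 49° = (1/2)[sin(29°+49°) + sin(29°-49°)]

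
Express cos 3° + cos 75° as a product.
cos 3° + cos 75° = 2 cos(39°) cos(-36°)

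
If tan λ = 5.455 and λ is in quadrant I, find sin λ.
sin λ = 0.9836 (using tan²λ + 1 = sec²λ)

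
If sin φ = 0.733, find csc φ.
csc φ = 1/sin φ = 1.364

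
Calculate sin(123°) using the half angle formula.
sin(123°) = √((1 - cos 246°)/2) = 0.8387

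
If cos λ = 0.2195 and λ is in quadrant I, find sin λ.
sin λ = 0.9756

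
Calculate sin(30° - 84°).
sin(30° - 84°) = sin 30° cos 84° - cos 30° sin 84° = -0.809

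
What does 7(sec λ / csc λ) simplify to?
7(sec λ / csc λ) = 7(tan λ) (using Reciprocal identities)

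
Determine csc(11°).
csc(11°) = 5.241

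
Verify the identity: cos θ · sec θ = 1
LHS = cos θ · (1/cos θ) = 1 = RHS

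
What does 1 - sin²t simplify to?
1 - sin²t = cos²t (using Pythagorean identity)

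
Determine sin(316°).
sin(316°) = -0.6947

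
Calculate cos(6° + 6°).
cos(6° + 6°) = cos 6° cos 6° - sin 6° sin 6° = 0.9781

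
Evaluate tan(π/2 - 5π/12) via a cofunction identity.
tan(π/2 - 5π/12) = cot(5π/12) = 2-√3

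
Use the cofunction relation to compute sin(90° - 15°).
sin(90° - 15°) = cos(15°) = (√6+√2)/4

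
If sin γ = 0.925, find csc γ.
csc γ = 1/sin γ = 1.081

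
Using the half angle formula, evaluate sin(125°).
sin(125°) = √((1 - cos 250°)/2) = 0.8192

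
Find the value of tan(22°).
tan(22°) = 0.404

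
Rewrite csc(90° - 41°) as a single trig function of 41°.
csc(90° - 41°) = sec(41°)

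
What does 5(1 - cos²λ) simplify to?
5(1 - cos²λ) = 5(sin²λ) (using Pythagorean identity)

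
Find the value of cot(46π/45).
cot(46π/45) = 14.3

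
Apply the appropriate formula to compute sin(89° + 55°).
sin(89° + 55°) = sin 89° cos 55° + cos 89° sin 55° = 0.5878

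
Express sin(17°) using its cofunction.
sin(17°) = cos(90° - 17°) = cos(73°)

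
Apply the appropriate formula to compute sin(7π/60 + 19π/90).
sin(7π/60 + 19π/90) = sin 7π/60 cos 19π/90 + cos 7π/60 sin 19π/90 = 0.8572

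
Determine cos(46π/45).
cos(46π/45) = -0.9976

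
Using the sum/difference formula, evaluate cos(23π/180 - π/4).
cos(23π/180 - π/4) = cos 23π/180 cos π/4 + sin 23π/180 sin π/4 = 0.9272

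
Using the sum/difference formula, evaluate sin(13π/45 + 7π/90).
sin(13π/45 + 7π/90) = sin 13π/45 cos 7π/90 + cos 13π/45 sin 7π/90 = 0.9135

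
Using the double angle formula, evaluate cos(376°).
cos(376°) = 2cos²188° - 1 = 0.9613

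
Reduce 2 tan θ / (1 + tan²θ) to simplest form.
2 tan θ / (1 + tan²θ) = sin(2θ) (using Double angle)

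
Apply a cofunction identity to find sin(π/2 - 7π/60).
sin(π/2 - 7π/60) = cos(7π/60) = 0.9336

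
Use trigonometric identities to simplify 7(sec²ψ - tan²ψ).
7(sec²ψ - tan²ψ) = 7 (using Pythagorean identity)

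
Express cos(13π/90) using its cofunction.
cos(13π/90) = sin(π/2 - 13π/90) = sin(16π/45)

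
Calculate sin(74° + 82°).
sin(74° + 82°) = sin 74° cos 82° + cos 74° sin 82° = 0.4067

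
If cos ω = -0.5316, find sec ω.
sec ω = 1/cos ω = -1.881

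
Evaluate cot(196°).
cot(196°) = 3.487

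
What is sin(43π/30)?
sin(43π/30) = -0.9781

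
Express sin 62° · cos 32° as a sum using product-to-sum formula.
sin 62° cos 32° = (1/2)[sin(62°+32°) + sin(62°-32°)]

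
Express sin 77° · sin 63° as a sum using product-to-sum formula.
sin 77° sin 63° = (1/2)[cos(77°-63°) - cos(77°+63°)]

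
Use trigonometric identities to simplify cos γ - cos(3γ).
cos γ - cos(3γ) = 2 sin(2γ) sin γ (using Sum-to-product)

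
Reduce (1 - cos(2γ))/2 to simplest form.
(1 - cos(2γ))/2 = sin²γ (using Power reduction)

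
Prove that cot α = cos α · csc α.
RHS = cos α · (1/sin α) = cos α/sin α = cot α = LHS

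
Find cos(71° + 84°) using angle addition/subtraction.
cos(71° + 84°) = cos 71° cos 84° - sin 71° sin 84° = -0.9063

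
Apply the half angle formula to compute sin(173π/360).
sin(173π/360) = √((1 - cos 173π/180)/2) = 0.9981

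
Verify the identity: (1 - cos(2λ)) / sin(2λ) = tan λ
LHS = 2sin²λ / (2 sin λ cos λ) = sin λ/cos λ = tan λ = RHS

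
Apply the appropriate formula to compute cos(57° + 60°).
cos(57° + 60°) = cos 57° cos 60° - sin 57° sin 60° = -0.454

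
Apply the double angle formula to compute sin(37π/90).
sin(37π/90) = 2 sin 37π/180 cos 37π/180 = 0.9613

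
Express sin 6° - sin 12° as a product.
sin 6° - sin 12° = 2 cos(9°) sin(-3°)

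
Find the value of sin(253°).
sin(253°) = -0.9563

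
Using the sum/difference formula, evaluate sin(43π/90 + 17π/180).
sin(43π/90 + 17π/180) = sin 43π/90 cos 17π/180 + cos 43π/90 sin 17π/180 = 0.9744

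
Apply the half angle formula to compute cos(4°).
cos(4°) = √((1 + cos 8°)/2) = 0.9976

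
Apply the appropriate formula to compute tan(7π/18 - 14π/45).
tan(7π/18 - 14π/45) = (tan 7π/18 - tan 14π/45)/(1 + tan 7π/18 tan 14π/45) = 0.2493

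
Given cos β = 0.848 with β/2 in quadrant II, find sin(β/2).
sin(β/2) = ±√((1 - cos β)/2); positive since β/2 ∈ QII, so sin(β/2) = 0.2757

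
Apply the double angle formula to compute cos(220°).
cos(220°) = cos²110° - sin²110° = -0.766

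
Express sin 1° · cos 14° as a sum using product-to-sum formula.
sin 1° cos 14° = (1/2)[sin(1°+14°) + sin(1°-14°)]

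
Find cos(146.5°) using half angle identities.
cos(146.5°) = -√((1 + cos 293°)/2) = -0.8339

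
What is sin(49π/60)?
sin(49π/60) = 0.5446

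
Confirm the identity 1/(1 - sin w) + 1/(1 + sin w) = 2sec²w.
LHS = [(1 + sin w) + (1 - sin w)] / [(1 - sin w)(1 + sin w)] = 2/(1 - sin²w) = 2/cos²w = 2sec²w = RHS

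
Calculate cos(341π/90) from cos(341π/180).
cos(341π/90) = cos²341π/180 - sin²341π/180 = 0.788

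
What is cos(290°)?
cos(290°) = 0.342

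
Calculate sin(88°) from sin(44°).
sin(88°) = 2 sin 44° cos 44° = 0.9994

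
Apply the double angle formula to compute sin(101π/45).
sin(101π/45) = 2 sin 101π/90 cos 101π/90 = 0.6947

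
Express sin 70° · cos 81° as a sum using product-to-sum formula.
sin 70° cos 81° = (1/2)[sin(70°+81°) + sin(70°-81°)]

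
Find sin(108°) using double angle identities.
sin(108°) = 2 sin 54° cos 54° = 0.9511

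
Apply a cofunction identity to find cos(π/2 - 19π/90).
cos(π/2 - 19π/90) = sin(19π/90) = 0.6157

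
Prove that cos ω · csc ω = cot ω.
LHS = cos ω · (1/sin ω) = cos ω/sin ω = cot ω = RHS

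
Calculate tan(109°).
tan(109°) = -2.904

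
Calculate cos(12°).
cos(12°) = 0.9781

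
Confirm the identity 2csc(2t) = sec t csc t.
LHS = 2/sin(2t) = 2/(2 sin t cos t) = 1/(sin t cos t) = (1/cos t)(1/sin t) = sec t csc t = RHS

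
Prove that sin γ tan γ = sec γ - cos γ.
RHS = 1/cos γ - cos γ = (1 - cos²γ)/cos γ = sin²γ/cos γ = sin γ · (sin γ/cos γ) = sin γ tan γ = LHS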